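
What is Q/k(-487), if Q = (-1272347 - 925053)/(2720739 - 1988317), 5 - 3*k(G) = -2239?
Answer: -274675/68481457 ≈ -0.0040109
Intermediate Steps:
k(G) = 748 (k(G) = 5/3 - ⅓*(-2239) = 5/3 + 2239/3 = 748)
Q = -1098700/366211 (Q = -2197400/732422 = -2197400*1/732422 = -1098700/366211 ≈ -3.0002)
Q/k(-487) = -1098700/366211/748 = -1098700/366211*1/748 = -274675/68481457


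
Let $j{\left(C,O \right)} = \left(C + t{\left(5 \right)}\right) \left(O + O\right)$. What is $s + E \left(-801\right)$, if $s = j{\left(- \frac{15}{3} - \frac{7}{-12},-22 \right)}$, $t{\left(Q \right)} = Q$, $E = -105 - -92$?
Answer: $\frac{31162}{3} \approx 10387.0$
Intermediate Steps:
$E = -13$ ($E = -105 + 92 = -13$)
$j{\left(C,O \right)} = 2 O \left(5 + C\right)$ ($j{\left(C,O \right)} = \left(C + 5\right) \left(O + O\right) = \left(5 + C\right) 2 O = 2 O \left(5 + C\right)$)
$s = - \frac{77}{3}$ ($s = 2 \left(-22\right) \left(5 - \left(5 - \frac{7}{12}\right)\right) = 2 \left(-22\right) \left(5 - \frac{53}{12}\right) = 2 \left(-22\right) \frac{7}{12} = - \frac{77}{3} \approx -25.667$)
$s + E \left(-801\right) = - \frac{77}{3} - -10413 = - \frac{77}{3} + 10413 = \frac{31162}{3}$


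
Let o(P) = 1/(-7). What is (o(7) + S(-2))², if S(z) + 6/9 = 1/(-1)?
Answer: 1444/441 ≈ 3.2744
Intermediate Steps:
S(z) = -5/3 (S(z) = -⅔ + 1/(-1) = -⅔ - 1 = -5/3)
o(P) = -⅐
(o(7) + S(-2))² = (-⅐ - 5/3)² = (-38/21)² = 1444/441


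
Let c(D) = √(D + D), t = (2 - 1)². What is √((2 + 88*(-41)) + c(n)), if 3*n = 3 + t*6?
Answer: √(-3606 + √6) ≈ 60.03*I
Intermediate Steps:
t = 1 (t = 1² = 1)
n = 3 (n = (3 + 1*6)/3 = (3 + 6)/3 = (⅓)*9 = 3)
c(D) = √2*√D (c(D) = √(2*D) = √2*√D)
√((2 + 88*(-41)) + c(n)) = √((2 + 88*(-41)) + √2*√3) = √((2 - 3608) + √6) = √(-3606 + √6)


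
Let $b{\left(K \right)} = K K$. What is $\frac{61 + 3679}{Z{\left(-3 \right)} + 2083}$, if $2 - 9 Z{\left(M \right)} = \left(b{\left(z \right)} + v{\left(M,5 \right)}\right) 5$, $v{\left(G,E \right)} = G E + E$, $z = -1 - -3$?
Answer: $\frac{33660}{18779} \approx 1.7924$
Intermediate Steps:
$z = 2$ ($z = -1 + 3 = 2$)
$v{\left(G,E \right)} = E + E G$ ($v{\left(G,E \right)} = E G + E = E + E G$)
$b{\left(K \right)} = K^{2}$
$Z{\left(M \right)} = - \frac{43}{9} - \frac{25 M}{9}$ ($Z{\left(M \right)} = \frac{2}{9} - \frac{\left(2^{2} + 5 \left(1 + M\right)\right) 5}{9} = \frac{2}{9} - \frac{\left(4 + \left(5 + 5 M\right)\right) 5}{9} = \frac{2}{9} - \frac{\left(9 + 5 M\right) 5}{9} = \frac{2}{9} - \frac{45 + 25 M}{9} = \frac{2}{9} - \left(5 + \frac{25 M}{9}\right) = - \frac{43}{9} - \frac{25 M}{9}$)
$\frac{61 + 3679}{Z{\left(-3 \right)} + 2083} = \frac{61 + 3679}{\left(- \frac{43}{9} - - \frac{25}{3}\right) + 2083} = \frac{3740}{\left(- \frac{43}{9} + \frac{25}{3}\right) + 2083} = \frac{3740}{\frac{32}{9} + 2083} = \frac{3740}{\frac{18779}{9}} = 3740 \cdot \frac{9}{18779} = \frac{33660}{18779}$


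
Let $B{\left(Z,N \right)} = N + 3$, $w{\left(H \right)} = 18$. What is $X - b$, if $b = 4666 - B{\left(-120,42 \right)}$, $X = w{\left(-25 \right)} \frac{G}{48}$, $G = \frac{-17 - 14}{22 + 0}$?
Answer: $- \frac{813389}{176} \approx -4621.5$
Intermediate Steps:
$G = - \frac{31}{22} \approx -1.4091$
$B{\left(Z,N \right)} = 3 + N$
$X = - \frac{93}{176}$ ($X = 18 \left(- \frac{31}{22 \cdot 48}\right) = 18 \left(\left(- \frac{31}{22}\right) \frac{1}{48}\right) = 18 \left(- \frac{31}{1056}\right) = - \frac{93}{176} \approx -0.52841$)
$b = 4621$ ($b = 4666 - \left(3 + 42\right) = 4666 - 45 = 4621$)
$X - b = - \frac{93}{176} - 4621 = - \frac{813389}{176}$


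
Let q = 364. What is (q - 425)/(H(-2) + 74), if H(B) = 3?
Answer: -61/77 ≈ -0.79221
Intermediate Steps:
(q - 425)/(H(-2) + 74) = (364 - 425)/(3 + 74) = -61/77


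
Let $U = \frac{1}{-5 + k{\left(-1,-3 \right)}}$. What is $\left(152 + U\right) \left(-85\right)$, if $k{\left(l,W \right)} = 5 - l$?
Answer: $-13005$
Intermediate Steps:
$U = 1$ ($U = \frac{1}{-5 + \left(5 - -1\right)} = \frac{1}{-5 + \left(5 + 1\right)} = \frac{1}{-5 + 6} = 1^{-1} = 1$)
$\left(152 + U\right) \left(-85\right) = \left(152 + 1\right) \left(-85\right) = 153 \left(-85\right) = -13005$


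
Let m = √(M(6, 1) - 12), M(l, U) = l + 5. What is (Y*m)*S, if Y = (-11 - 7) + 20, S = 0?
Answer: 0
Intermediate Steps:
M(l, U) = 5 + l
m = I (m = √((5 + 6) - 12) = √(11 - 12) = √(-1) = I ≈ 1.0*I)
Y = 2 (Y = -18 + 20 = 2)
(Y*m)*S = (2*I)*0 = 0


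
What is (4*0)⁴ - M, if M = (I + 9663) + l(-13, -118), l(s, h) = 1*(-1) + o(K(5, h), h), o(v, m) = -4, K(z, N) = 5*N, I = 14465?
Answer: -24123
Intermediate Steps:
l(s, h) = -5 (l(s, h) = 1*(-1) - 4 = -1 - 4 = -5)
M = 24123 (M = (14465 + 9663) - 5 = 24128 - 5 = 24123)
(4*0)⁴ - M = (4*0)⁴ - 1*24123 = 0⁴ - 24123 = 0 - 24123 = -24123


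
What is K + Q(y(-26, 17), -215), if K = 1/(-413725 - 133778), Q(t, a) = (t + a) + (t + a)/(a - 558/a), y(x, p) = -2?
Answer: -5400068124919/25002819501 ≈ -215.98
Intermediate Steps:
Q(t, a) = a + t + (a + t)/(a - 558/a) (Q(t, a) = (a + t) + (a + t)/(a - 558/a) = a + t + (a + t)/(a - 558/a))
K = -1/547503 (K = 1/(-547503) = -1/547503 ≈ -1.8265e-6)
K + Q(y(-26, 17), -215) = -1/547503 + ((-215)² + (-215)³ - 558*(-215) - 558*(-2) - 215*(-2) - 2*(-215)²)/(-558 + (-215)²) = -1/547503 + (46225 - 9938375 + 119970 + 1116 + 430 - 2*46225)/(-558 + 46225) = -1/547503 + (46225 - 9938375 + 119970 + 1116 + 430 - 92450)/45667 = -1/547503 + (1/45667)*(-9863084) = -1/547503 - 9863084/45667 = -5400068124919/25002819501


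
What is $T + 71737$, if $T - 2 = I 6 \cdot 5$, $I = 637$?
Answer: $90849$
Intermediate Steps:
$T = 19112$ ($T = 2 + 637 \cdot 6 \cdot 5 = 2 + 637 \cdot 30 = 2 + 19110 = 19112$)
$T + 71737 = 19112 + 71737 = 90849$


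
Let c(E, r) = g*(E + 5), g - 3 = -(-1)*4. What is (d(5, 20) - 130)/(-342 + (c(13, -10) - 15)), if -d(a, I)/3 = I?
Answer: 190/231 ≈ 0.82251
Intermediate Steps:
g = 7 (g = 3 - (-1)*4 = 3 - 1*(-4) = 3 + 4 = 7)
d(a, I) = -3*I
c(E, r) = 35 + 7*E (c(E, r) = 7*(E + 5) = 7*(5 + E) = 35 + 7*E)
(d(5, 20) - 130)/(-342 + (c(13, -10) - 15)) = (-3*20 - 130)/(-342 + ((35 + 7*13) - 15)) = (-60 - 130)/(-342 + ((35 + 91) - 15)) = -190/(-342 + (126 - 15)) = -190/(-342 + 111) = -190/(-231) = -190*(-1/231) = 190/231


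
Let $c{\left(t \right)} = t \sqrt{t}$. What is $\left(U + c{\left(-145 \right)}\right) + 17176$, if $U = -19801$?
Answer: $-2625 - 145 i \sqrt{145} \approx -2625.0 - 1746.0 i$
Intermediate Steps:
$c{\left(t \right)} = t^{\frac{3}{2}}$
$\left(U + c{\left(-145 \right)}\right) + 17176 = \left(-19801 + \left(-145\right)^{\frac{3}{2}}\right) + 17176 = \left(-19801 - 145 i \sqrt{145}\right) + 17176 = -2625 - 145 i \sqrt{145}$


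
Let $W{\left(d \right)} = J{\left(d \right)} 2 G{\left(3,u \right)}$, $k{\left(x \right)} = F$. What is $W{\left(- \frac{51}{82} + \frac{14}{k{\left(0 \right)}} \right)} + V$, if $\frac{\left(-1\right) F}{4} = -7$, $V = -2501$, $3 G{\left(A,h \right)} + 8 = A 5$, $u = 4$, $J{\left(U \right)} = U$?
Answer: $- \frac{307693}{123} \approx -2501.6$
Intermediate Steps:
$G{\left(A,h \right)} = - \frac{8}{3} + \frac{5 A}{3}$ ($G{\left(A,h \right)} = - \frac{8}{3} + \frac{A 5}{3} = - \frac{8}{3} + \frac{5 A}{3}$)
$F = 28$ ($F = \left(-4\right) \left(-7\right) = 28$)
$k{\left(x \right)} = 28$
$W{\left(d \right)} = \frac{14 d}{3}$ ($W{\left(d \right)} = d 2 \left(- \frac{8}{3} + \frac{5}{3} \cdot 3\right) = 2 d \left(- \frac{8}{3} + 5\right) = 2 d \frac{7}{3} = \frac{14 d}{3}$)
$W{\left(- \frac{51}{82} + \frac{14}{k{\left(0 \right)}} \right)} + V = \frac{14 \left(- \frac{51}{82} + \frac{14}{28}\right)}{3} - 2501 = \frac{14 \left(\left(-51\right) \frac{1}{82} + 14 \cdot \frac{1}{28}\right)}{3} - 2501 = \frac{14 \left(- \frac{51}{82} + \frac{1}{2}\right)}{3} - 2501 = \frac{14}{3} \left(- \frac{5}{41}\right) - 2501 = - \frac{70}{123} - 2501 = - \frac{307693}{123}$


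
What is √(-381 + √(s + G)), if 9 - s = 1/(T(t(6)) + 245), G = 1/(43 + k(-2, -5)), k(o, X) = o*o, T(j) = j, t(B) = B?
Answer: √(-53023468629 + 11797*√1254929469)/11797 ≈ 19.442*I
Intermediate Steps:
k(o, X) = o²
G = 1/47 (G = 1/(43 + (-2)²) = 1/(43 + 4) = 1/47 ≈ 0.021277)
s = 2258/251 (s = 9 - 1/(6 + 245) = 9 - 1/251 = 2258/251 ≈ 8.9960)
√(-381 + √(s + G)) = √(-381 + √(2258/251 + 1/47)) = √(-381 + √(106377/11797)) = √(-381 + √1254929469/11797)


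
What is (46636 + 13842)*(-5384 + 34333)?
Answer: 1750777622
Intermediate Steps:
(46636 + 13842)*(-5384 + 34333) = 60478*28949 = 1750777622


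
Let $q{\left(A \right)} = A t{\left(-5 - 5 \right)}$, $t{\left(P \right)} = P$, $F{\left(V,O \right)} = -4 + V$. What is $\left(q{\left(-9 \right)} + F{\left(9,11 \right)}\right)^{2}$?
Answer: $9025$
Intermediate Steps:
$q{\left(A \right)} = - 10 A$ ($q{\left(A \right)} = A \left(-5 - 5\right) = A \left(-10\right) = - 10 A$)
$\left(q{\left(-9 \right)} + F{\left(9,11 \right)}\right)^{2} = \left(\left(-10\right) \left(-9\right) + \left(-4 + 9\right)\right)^{2} = \left(90 + 5\right)^{2} = 95^{2} = 9025$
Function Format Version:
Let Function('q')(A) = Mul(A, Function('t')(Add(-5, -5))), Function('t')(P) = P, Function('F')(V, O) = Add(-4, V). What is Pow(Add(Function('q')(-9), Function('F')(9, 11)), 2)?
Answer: 9025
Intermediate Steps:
Function('q')(A) = Mul(-10, A) (Function('q')(A) = Mul(A, Add(-5, -5)) = Mul(A, -10) = Mul(-10, A))
Pow(Add(Function('q')(-9), Function('F')(9, 11)), 2) = Pow(Add(Mul(-10, -9), Add(-4, 9)), 2) = Pow(Add(90, 5), 2) = Pow(95, 2) = 9025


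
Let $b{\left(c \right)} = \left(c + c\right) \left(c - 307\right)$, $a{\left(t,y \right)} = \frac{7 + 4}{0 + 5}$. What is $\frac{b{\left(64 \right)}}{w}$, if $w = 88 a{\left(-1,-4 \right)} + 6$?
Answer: $- \frac{77760}{499} \approx -155.83$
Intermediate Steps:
$a{\left(t,y \right)} = \frac{11}{5}$
$b{\left(c \right)} = 2 c \left(-307 + c\right)$
$w = \frac{998}{5}$ ($w = 88 \cdot \frac{11}{5} + 6 = \frac{968}{5} + 6 = \frac{998}{5} \approx 199.6$)
$\frac{b{\left(64 \right)}}{w} = \frac{2 \cdot 64 \left(-307 + 64\right)}{\frac{998}{5}} = 2 \cdot 64 \left(-243\right) \frac{5}{998} = \left(-31104\right) \frac{5}{998} = - \frac{77760}{499}$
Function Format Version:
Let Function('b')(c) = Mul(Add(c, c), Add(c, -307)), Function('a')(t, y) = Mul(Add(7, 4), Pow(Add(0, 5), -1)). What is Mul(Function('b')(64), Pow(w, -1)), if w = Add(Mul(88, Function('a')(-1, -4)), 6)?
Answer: Rational(-77760, 499) ≈ -155.83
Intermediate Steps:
Function('a')(t, y) = Rational(11, 5) (Function('a')(t, y) = Mul(11, Pow(5, -1)) = Mul(11, Rational(1, 5)) = Rational(11, 5))
Function('b')(c) = Mul(2, c, Add(-307, c)) (Function('b')(c) = Mul(Mul(2, c), Add(-307, c)) = Mul(2, c, Add(-307, c)))
w = Rational(998, 5) (w = Add(Mul(88, Rational(11, 5)), 6) = Add(Rational(968, 5), 6) = Rational(998, 5) ≈ 199.60)
Mul(Function('b')(64), Pow(w, -1)) = Mul(Mul(2, 64, Add(-307, 64)), Pow(Rational(998, 5), -1)) = Mul(Mul(2, 64, -243), Rational(5, 998)) = Mul(-31104, Rational(5, 998)) = Rational(-77760, 499)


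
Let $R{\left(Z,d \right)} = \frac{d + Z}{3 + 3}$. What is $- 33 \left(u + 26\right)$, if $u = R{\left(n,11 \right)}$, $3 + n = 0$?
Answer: $-902$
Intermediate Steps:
$n = -3$ ($n = -3 + 0 = -3$)
$R{\left(Z,d \right)} = \frac{Z}{6} + \frac{d}{6}$ ($R{\left(Z,d \right)} = \frac{Z + d}{6} = \left(Z + d\right) \frac{1}{6} = \frac{Z}{6} + \frac{d}{6}$)
$u = \frac{4}{3}$ ($u = \frac{1}{6} \left(-3\right) + \frac{1}{6} \cdot 11 = - \frac{1}{2} + \frac{11}{6} = \frac{4}{3} \approx 1.3333$)
$- 33 \left(u + 26\right) = - 33 \left(\frac{4}{3} + 26\right) = \left(-33\right) \frac{82}{3} = -902$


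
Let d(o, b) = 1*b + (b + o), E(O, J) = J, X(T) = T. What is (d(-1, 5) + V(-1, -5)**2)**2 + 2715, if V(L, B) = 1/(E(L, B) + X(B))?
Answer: 27961801/10000 ≈ 2796.2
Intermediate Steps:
d(o, b) = o + 2*b (d(o, b) = b + (b + o) = o + 2*b)
V(L, B) = 1/(2*B) (V(L, B) = 1/(B + B) = 1/(2*B))
(d(-1, 5) + V(-1, -5)**2)**2 + 2715 = ((-1 + 2*5) + ((1/2)/(-5))**2)**2 + 2715 = ((-1 + 10) + ((1/2)*(-1/5))**2)**2 + 2715 = (9 + (-1/10)**2)**2 + 2715 = (9 + 1/100)**2 + 2715 = (901/100)**2 + 2715 = 811801/10000 + 2715 = 27961801/10000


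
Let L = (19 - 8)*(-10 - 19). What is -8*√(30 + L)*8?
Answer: -1088*I ≈ -1088.0*I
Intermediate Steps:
L = -319 (L = 11*(-29) = -319)
-8*√(30 + L)*8 = -8*√(30 - 319)*8 = -136*I*8 = -1088*I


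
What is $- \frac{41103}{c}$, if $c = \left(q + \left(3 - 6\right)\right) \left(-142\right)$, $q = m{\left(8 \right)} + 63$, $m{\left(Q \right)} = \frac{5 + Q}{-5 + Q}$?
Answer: $\frac{123309}{27406} \approx 4.4993$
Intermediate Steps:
$m{\left(Q \right)} = \frac{5 + Q}{-5 + Q}$
$q = \frac{202}{3}$ ($q = \frac{5 + 8}{-5 + 8} + 63 = \frac{1}{3} \cdot 13 + 63 = \frac{13}{3} + 63 = \frac{202}{3} \approx 67.333$)
$c = - \frac{27406}{3}$ ($c = \left(\frac{202}{3} + \left(3 - 6\right)\right) \left(-142\right) = \left(\frac{202}{3} - 3\right) \left(-142\right) = \frac{193}{3} \left(-142\right) = - \frac{27406}{3} \approx -9135.3$)
$- \frac{41103}{c} = - \frac{41103}{- \frac{27406}{3}} = \left(-41103\right) \left(- \frac{3}{27406}\right) = \frac{123309}{27406}$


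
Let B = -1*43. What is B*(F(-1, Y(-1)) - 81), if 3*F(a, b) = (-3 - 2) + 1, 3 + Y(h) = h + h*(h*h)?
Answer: 10621/3 ≈ 3540.3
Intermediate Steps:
B = -43
Y(h) = -3 + h + h**3 (Y(h) = -3 + (h + h*(h*h)) = -3 + (h + h*h**2) = -3 + (h + h**3) = -3 + h + h**3)
F(a, b) = -4/3 (F(a, b) = ((-3 - 2) + 1)/3 = (-5 + 1)/3 = (1/3)*(-4) = -4/3)
B*(F(-1, Y(-1)) - 81) = -43*(-4/3 - 81) = -43*(-247/3) = 10621/3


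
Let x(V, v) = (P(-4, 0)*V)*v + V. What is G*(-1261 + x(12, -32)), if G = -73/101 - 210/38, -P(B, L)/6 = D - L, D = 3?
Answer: -67910696/1919 ≈ -35389.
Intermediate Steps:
P(B, L) = -18 + 6*L (P(B, L) = -6*(3 - L) = -18 + 6*L)
x(V, v) = V - 18*V*v (x(V, v) = ((-18 + 6*0)*V)*v + V = ((-18 + 0)*V)*v + V = (-18*V)*v + V = -18*V*v + V = V - 18*V*v)
G = -11992/1919 (G = -73*1/101 - 210*1/38 = -73/101 - 105/19 = -11992/1919 ≈ -6.2491)
G*(-1261 + x(12, -32)) = -11992*(-1261 + 12*(1 - 18*(-32)))/1919 = -11992*(-1261 + 12*(1 + 576))/1919 = -11992*(-1261 + 12*577)/1919 = -11992*(-1261 + 6924)/1919 = -11992/1919*5663 = -67910696/1919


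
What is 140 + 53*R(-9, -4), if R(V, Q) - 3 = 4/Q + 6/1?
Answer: 564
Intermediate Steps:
R(V, Q) = 9 + 4/Q (R(V, Q) = 3 + (4/Q + 6/1) = 3 + (4/Q + 6*1) = 3 + (4/Q + 6) = 3 + (6 + 4/Q) = 9 + 4/Q)
140 + 53*R(-9, -4) = 140 + 53*(9 + 4/(-4)) = 140 + 53*(9 + 4*(-¼)) = 140 + 53*(9 - 1) = 140 + 53*8 = 140 + 424 = 564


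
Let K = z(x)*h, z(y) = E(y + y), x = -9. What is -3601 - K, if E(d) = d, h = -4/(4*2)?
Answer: -3610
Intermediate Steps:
h = -1/2 (h = -4/8 = -4*1/8 = -1/2 ≈ -0.50000)
z(y) = 2*y (z(y) = y + y = 2*y)
K = 9 (K = (2*(-9))*(-1/2) = -18*(-1/2) = 9)
-3601 - K = -3601 - 1*9 = -3601 - 9 = -3610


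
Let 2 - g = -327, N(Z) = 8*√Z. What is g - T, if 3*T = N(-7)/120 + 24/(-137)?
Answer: 45081/137 - I*√7/45 ≈ 329.06 - 0.058794*I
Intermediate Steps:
T = -8/137 + I*√7/45 (T = ((8*√(-7))/120 + 24/(-137))/3 = ((8*(I*√7))*(1/120) + 24*(-1/137))/3 = ((8*I*√7)*(1/120) - 24/137)/3 = (I*√7/15 - 24/137)/3 = (-24/137 + I*√7/15)/3 = -8/137 + I*√7/45 ≈ -0.058394 + 0.058794*I)
g = 329 (g = 2 - 1*(-327) = 2 + 327 = 329)
g - T = 329 - (-8/137 + I*√7/45) = 329 + (8/137 - I*√7/45) = 45081/137 - I*√7/45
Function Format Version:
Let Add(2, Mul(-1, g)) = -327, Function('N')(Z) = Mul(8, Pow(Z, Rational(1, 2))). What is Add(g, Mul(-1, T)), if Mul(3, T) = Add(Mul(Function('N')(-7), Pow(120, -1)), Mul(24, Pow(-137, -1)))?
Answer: Add(Rational(45081, 137), Mul(Rational(-1, 45), I, Pow(7, Rational(1, 2)))) ≈ Add(329.06, Mul(-0.058794, I))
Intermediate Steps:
T = Add(Rational(-8, 137), Mul(Rational(1, 45), I, Pow(7, Rational(1, 2)))) (T = Mul(Rational(1, 3), Add(Mul(Mul(8, Pow(-7, Rational(1, 2))), Pow(120, -1)), Mul(24, Pow(-137, -1)))) = Mul(Rational(1, 3), Add(Mul(Mul(8, Mul(I, Pow(7, Rational(1, 2)))), Rational(1, 120)), Mul(24, Rational(-1, 137)))) = Mul(Rational(1, 3), Add(Mul(Mul(8, I, Pow(7, Rational(1, 2))), Rational(1, 120)), Rational(-24, 137))) = Mul(Rational(1, 3), Add(Mul(Rational(1, 15), I, Pow(7, Rational(1, 2))), Rational(-24, 137))) = Mul(Rational(1, 3), Add(Rational(-24, 137), Mul(Rational(1, 15), I, Pow(7, Rational(1, 2))))) = Add(Rational(-8, 137), Mul(Rational(1, 45), I, Pow(7, Rational(1, 2)))) ≈ Add(-0.058394, Mul(0.058794, I)))
g = 329 (g = Add(2, Mul(-1, -327)) = Add(2, 327) = 329)
Add(g, Mul(-1, T)) = Add(329, Mul(-1, Add(Rational(-8, 137), Mul(Rational(1, 45), I, Pow(7, Rational(1, 2)))))) = Add(329, Add(Rational(8, 137), Mul(Rational(-1, 45), I, Pow(7, Rational(1, 2))))) = Add(Rational(45081, 137), Mul(Rational(-1, 45), I, Pow(7, Rational(1, 2))))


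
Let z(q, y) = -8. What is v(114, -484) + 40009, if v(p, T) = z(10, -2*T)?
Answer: 40001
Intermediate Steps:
v(p, T) = -8
v(114, -484) + 40009 = -8 + 40009 = 40001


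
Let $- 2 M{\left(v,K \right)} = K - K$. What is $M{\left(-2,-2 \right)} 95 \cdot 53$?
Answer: $0$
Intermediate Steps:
$M{\left(v,K \right)} = 0$ ($M{\left(v,K \right)} = - \frac{K - K}{2} = \left(- \frac{1}{2}\right) 0 = 0$)
$M{\left(-2,-2 \right)} 95 \cdot 53 = 0 \cdot 95 \cdot 53 = 0 \cdot 53 = 0$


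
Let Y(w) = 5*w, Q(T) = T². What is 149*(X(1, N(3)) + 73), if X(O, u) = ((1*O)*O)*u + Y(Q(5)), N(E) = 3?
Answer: 29949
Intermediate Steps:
X(O, u) = 125 + u*O² (X(O, u) = ((1*O)*O)*u + 5*5² = (O*O)*u + 5*25 = O²*u + 125 = u*O² + 125 = 125 + u*O²)
149*(X(1, N(3)) + 73) = 149*((125 + 3*1²) + 73) = 149*((125 + 3*1) + 73) = 149*((125 + 3) + 73) = 149*(128 + 73) = 149*201 = 29949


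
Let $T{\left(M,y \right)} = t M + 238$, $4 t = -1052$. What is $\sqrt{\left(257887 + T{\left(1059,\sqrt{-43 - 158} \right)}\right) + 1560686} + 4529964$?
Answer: $4529964 + \sqrt{1540294} \approx 4.5312 \cdot 10^{6}$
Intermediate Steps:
$t = -263$ ($t = \frac{1}{4} \left(-1052\right) = -263$)
$T{\left(M,y \right)} = 238 - 263 M$ ($T{\left(M,y \right)} = - 263 M + 238 = 238 - 263 M$)
$\sqrt{\left(257887 + T{\left(1059,\sqrt{-43 - 158} \right)}\right) + 1560686} + 4529964 = \sqrt{\left(257887 + \left(238 - 278517\right)\right) + 1560686} + 4529964 = \sqrt{\left(257887 - 278279\right) + 1560686} + 4529964 = \sqrt{-20392 + 1560686} + 4529964 = \sqrt{1540294} + 4529964 = 4529964 + \sqrt{1540294}$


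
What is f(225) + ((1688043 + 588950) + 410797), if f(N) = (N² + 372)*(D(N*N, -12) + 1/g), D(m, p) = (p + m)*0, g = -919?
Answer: 2470028013/919 ≈ 2.6877e+6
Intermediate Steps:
D(m, p) = 0 (D(m, p) = (m + p)*0 = 0)
f(N) = -372/919 - N²/919 (f(N) = (N² + 372)*(0 + 1/(-919)) = (372 + N²)*(0 - 1/919) = (372 + N²)*(-1/919) = -372/919 - N²/919)
f(225) + ((1688043 + 588950) + 410797) = (-372/919 - 1/919*225²) + ((1688043 + 588950) + 410797) = (-372/919 - 1/919*50625) + (2276993 + 410797) = (-372/919 - 50625/919) + 2687790 = -50997/919 + 2687790 = 2470028013/919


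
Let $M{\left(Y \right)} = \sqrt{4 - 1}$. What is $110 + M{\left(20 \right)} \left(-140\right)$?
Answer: $110 - 140 \sqrt{3} \approx -132.49$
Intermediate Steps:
$M{\left(Y \right)} = \sqrt{3}$
$110 + M{\left(20 \right)} \left(-140\right) = 110 + \sqrt{3} \left(-140\right) = 110 - 140 \sqrt{3}$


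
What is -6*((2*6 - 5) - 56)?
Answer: 294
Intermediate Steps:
-6*((2*6 - 5) - 56) = -6*((12 - 5) - 56) = -6*(7 - 56) = -6*(-49) = 294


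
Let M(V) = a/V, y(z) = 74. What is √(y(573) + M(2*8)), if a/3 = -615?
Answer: I*√661/4 ≈ 6.4275*I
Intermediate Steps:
a = -1845 (a = 3*(-615) = -1845)
M(V) = -1845/V
√(y(573) + M(2*8)) = √(74 - 1845/(2*8)) = √(74 - 1845/16) = √(-661/16) = I*√661/4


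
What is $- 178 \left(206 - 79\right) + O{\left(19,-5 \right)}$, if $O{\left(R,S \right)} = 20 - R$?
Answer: $-22605$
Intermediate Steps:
$- 178 \left(206 - 79\right) + O{\left(19,-5 \right)} = - 178 \left(206 - 79\right) + \left(20 - 19\right) = \left(-178\right) 127 + 1 = -22606 + 1 = -22605$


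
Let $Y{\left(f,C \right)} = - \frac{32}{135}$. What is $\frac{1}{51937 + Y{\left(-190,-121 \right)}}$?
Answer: $\frac{135}{7011463} \approx 1.9254 \cdot 10^{-5}$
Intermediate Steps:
$Y{\left(f,C \right)} = - \frac{32}{135}$ ($Y{\left(f,C \right)} = \left(-32\right) \frac{1}{135} = - \frac{32}{135}$)
$\frac{1}{51937 + Y{\left(-190,-121 \right)}} = \frac{1}{51937 - \frac{32}{135}} = \frac{1}{\frac{7011463}{135}} = \frac{135}{7011463}$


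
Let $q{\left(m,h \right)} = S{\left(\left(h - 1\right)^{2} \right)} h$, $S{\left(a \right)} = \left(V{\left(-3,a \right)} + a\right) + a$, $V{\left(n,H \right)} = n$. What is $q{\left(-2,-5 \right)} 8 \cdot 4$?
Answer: $-11040$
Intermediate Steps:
$S{\left(a \right)} = -3 + 2 a$ ($S{\left(a \right)} = \left(-3 + a\right) + a = -3 + 2 a$)
$q{\left(m,h \right)} = h \left(-3 + 2 \left(-1 + h\right)^{2}\right)$ ($q{\left(m,h \right)} = \left(-3 + 2 \left(h - 1\right)^{2}\right) h = \left(-3 + 2 \left(-1 + h\right)^{2}\right) h = h \left(-3 + 2 \left(-1 + h\right)^{2}\right)$)
$q{\left(-2,-5 \right)} 8 \cdot 4 = - 5 \left(-3 + 2 \left(-1 - 5\right)^{2}\right) 8 \cdot 4 = - 5 \left(-3 + 2 \left(-6\right)^{2}\right) 8 \cdot 4 = - 5 \left(-3 + 2 \cdot 36\right) 8 \cdot 4 = - 5 \left(-3 + 72\right) 8 \cdot 4 = \left(-5\right) 69 \cdot 8 \cdot 4 = \left(-345\right) 8 \cdot 4 = \left(-2760\right) 4 = -11040$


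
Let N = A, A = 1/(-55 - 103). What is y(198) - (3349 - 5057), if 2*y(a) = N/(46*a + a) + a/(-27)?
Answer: 5011926215/2940696 ≈ 1704.3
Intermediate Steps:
A = -1/158 (A = 1/(-158) = -1/158 ≈ -0.0063291)
N = -1/158 ≈ -0.0063291
y(a) = -a/54 - 1/(14852*a) (y(a) = (-1/(158*(46*a + a)) + a/(-27))/2 = (-1/(47*a)/158 + a*(-1/27))/2 = (-1/(7426*a) - a/27)/2 = (-a/27 - 1/(7426*a))/2 = -a/54 - 1/(14852*a))
y(198) - (3349 - 5057) = (-1/54*198 - 1/14852/198) - (3349 - 5057) = (-11/3 - 1/14852*1/198) - 1*(-1708) = (-11/3 - 1/2940696) + 1708 = -10782553/2940696 + 1708 = 5011926215/2940696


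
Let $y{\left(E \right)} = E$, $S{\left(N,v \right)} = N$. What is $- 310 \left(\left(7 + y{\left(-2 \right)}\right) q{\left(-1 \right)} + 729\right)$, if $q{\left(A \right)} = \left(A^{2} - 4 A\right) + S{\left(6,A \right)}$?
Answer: $-243040$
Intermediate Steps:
$q{\left(A \right)} = 6 + A^{2} - 4 A$ ($q{\left(A \right)} = \left(A^{2} - 4 A\right) + 6 = 6 + A^{2} - 4 A$)
$- 310 \left(\left(7 + y{\left(-2 \right)}\right) q{\left(-1 \right)} + 729\right) = - 310 \left(\left(7 - 2\right) \left(6 + \left(-1\right)^{2} - -4\right) + 729\right) = - 310 \left(5 \left(6 + 1 + 4\right) + 729\right) = - 310 \left(5 \cdot 11 + 729\right) = - 310 \left(55 + 729\right) = \left(-310\right) 784 = -243040$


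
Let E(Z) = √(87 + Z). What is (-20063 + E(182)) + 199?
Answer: -19864 + √269 ≈ -19848.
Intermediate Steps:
(-20063 + E(182)) + 199 = (-20063 + √(87 + 182)) + 199 = (-20063 + √269) + 199 = -19864 + √269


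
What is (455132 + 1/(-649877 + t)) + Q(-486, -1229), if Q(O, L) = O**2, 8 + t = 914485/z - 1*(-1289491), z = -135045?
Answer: 11942646648776705/17274935557 ≈ 6.9133e+5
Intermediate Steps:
t = 34827463450/27009 (t = -8 + (914485/(-135045) - 1*(-1289491)) = -8 + (914485*(-1/135045) + 1289491) = -8 + (-182897/27009 + 1289491) = -8 + 34827679522/27009 = 34827463450/27009 ≈ 1.2895e+6)
(455132 + 1/(-649877 + t)) + Q(-486, -1229) = (455132 + 1/(-649877 + 34827463450/27009)) + (-486)**2 = (455132 + 1/(17274935557/27009)) + 236196 = (455132 + 27009/17274935557) + 236196 = 7862375969955533/17274935557 + 236196 = 11942646648776705/17274935557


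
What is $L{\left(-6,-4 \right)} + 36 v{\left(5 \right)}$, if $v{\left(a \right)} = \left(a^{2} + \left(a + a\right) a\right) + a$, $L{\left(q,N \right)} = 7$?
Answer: $2887$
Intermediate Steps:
$v{\left(a \right)} = a + 3 a^{2}$ ($v{\left(a \right)} = \left(a^{2} + 2 a a\right) + a = \left(a^{2} + 2 a^{2}\right) + a = 3 a^{2} + a = a + 3 a^{2}$)
$L{\left(-6,-4 \right)} + 36 v{\left(5 \right)} = 7 + 36 \cdot 5 \left(1 + 3 \cdot 5\right) = 7 + 36 \cdot 5 \left(1 + 15\right) = 7 + 36 \cdot 5 \cdot 16 = 7 + 36 \cdot 80 = 7 + 2880 = 2887$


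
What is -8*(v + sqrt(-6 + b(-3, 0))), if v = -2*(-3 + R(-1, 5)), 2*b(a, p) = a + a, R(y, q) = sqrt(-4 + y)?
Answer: -48 - 24*I + 16*I*sqrt(5) ≈ -48.0 + 11.777*I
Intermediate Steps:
b(a, p) = a (b(a, p) = (a + a)/2 = (2*a)/2 = a)
v = 6 - 2*I*sqrt(5) (v = -2*(-3 + sqrt(-4 - 1)) = -2*(-3 + sqrt(-5)) = -2*(-3 + I*sqrt(5)) = 6 - 2*I*sqrt(5) ≈ 6.0 - 4.4721*I)
-8*(v + sqrt(-6 + b(-3, 0))) = -8*((6 - 2*I*sqrt(5)) + sqrt(-6 - 3)) = -8*((6 - 2*I*sqrt(5)) + sqrt(-9)) = -8*((6 - 2*I*sqrt(5)) + 3*I) = -8*(6 + 3*I - 2*I*sqrt(5)) = -48 - 24*I + 16*I*sqrt(5)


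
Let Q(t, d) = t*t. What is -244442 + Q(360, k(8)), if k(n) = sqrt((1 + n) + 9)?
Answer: -114842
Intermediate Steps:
k(n) = sqrt(10 + n)
Q(t, d) = t**2
-244442 + Q(360, k(8)) = -244442 + 360**2 = -244442 + 129600 = -114842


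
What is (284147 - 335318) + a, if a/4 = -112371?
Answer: -500655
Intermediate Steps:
a = -449484 (a = 4*(-112371) = -449484)
(284147 - 335318) + a = (284147 - 335318) - 449484 = -51171 - 449484 = -500655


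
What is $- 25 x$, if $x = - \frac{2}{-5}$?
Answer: $-10$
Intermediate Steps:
$x = \frac{2}{5}$ ($x = \left(-2\right) \left(- \frac{1}{5}\right) = \frac{2}{5} \approx 0.4$)
$- 25 x = \left(-25\right) \frac{2}{5} = -10$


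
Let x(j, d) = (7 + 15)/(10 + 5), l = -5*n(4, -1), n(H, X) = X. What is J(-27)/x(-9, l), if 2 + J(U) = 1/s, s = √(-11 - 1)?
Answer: -15/11 - 5*I*√3/44 ≈ -1.3636 - 0.19682*I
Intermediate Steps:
s = 2*I*√3 (s = √(-12) = 2*I*√3 ≈ 3.4641*I)
J(U) = -2 - I*√3/6 (J(U) = -2 + 1/(2*I*√3) = -2 - I*√3/6)
l = 5 (l = -5*(-1) = 5)
x(j, d) = 22/15
J(-27)/x(-9, l) = (-2 - I*√3/6)/(22/15) = (-2 - I*√3/6)*(15/22) = -15/11 - 5*I*√3/44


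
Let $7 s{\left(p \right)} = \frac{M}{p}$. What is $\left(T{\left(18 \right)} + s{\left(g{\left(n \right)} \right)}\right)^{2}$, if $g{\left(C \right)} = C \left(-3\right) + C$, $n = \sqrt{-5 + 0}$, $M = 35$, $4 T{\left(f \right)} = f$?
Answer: $\frac{\left(9 + i \sqrt{5}\right)^{2}}{4} \approx 19.0 + 10.062 i$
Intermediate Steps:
$T{\left(f \right)} = \frac{f}{4}$
$n = i \sqrt{5}$ ($n = \sqrt{-5} = i \sqrt{5} \approx 2.2361 i$)
$g{\left(C \right)} = - 2 C$ ($g{\left(C \right)} = - 3 C + C = - 2 C$)
$s{\left(p \right)} = \frac{5}{p}$ ($s{\left(p \right)} = \frac{35 \frac{1}{p}}{7} = \frac{5}{p}$)
$\left(T{\left(18 \right)} + s{\left(g{\left(n \right)} \right)}\right)^{2} = \left(\frac{1}{4} \cdot 18 + \frac{5}{\left(-2\right) i \sqrt{5}}\right)^{2} = \left(\frac{9}{2} + \frac{5}{\left(-2\right) i \sqrt{5}}\right)^{2} = \left(\frac{9}{2} + 5 \frac{i \sqrt{5}}{10}\right)^{2} = \left(\frac{9}{2} + \frac{i \sqrt{5}}{2}\right)^{2}$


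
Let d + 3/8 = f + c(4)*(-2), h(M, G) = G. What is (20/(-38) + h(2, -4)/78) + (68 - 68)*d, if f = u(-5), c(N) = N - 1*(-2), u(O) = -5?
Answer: -428/741 ≈ -0.57760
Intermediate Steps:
c(N) = 2 + N (c(N) = N + 2 = 2 + N)
f = -5
d = -139/8 (d = -3/8 + (-5 + (2 + 4)*(-2)) = -3/8 + (-5 + 6*(-2)) = -3/8 + (-5 - 12) = -3/8 - 17 = -139/8 ≈ -17.375)
(20/(-38) + h(2, -4)/78) + (68 - 68)*d = (20/(-38) - 4/78) + (68 - 68)*(-139/8) = (20*(-1/38) - 4*1/78) + 0*(-139/8) = (-10/19 - 2/39) + 0 = -428/741 + 0 = -428/741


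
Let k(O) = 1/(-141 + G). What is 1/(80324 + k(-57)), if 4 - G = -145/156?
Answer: 21227/1705037392 ≈ 1.2450e-5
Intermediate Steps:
G = 769/156 (G = 4 - (-145)/156 = 4 - 1*(-145/156) = 4 + 145/156 = 769/156 ≈ 4.9295)
k(O) = -156/21227 (k(O) = 1/(-141 + 769/156) = 1/(-21227/156) = -156/21227)
1/(80324 + k(-57)) = 1/(80324 - 156/21227) = 1/(1705037392/21227) = 21227/1705037392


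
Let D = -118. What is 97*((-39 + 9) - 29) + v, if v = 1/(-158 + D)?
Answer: -1579549/276 ≈ -5723.0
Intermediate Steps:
v = -1/276 (v = 1/(-158 - 118) = 1/(-276) = -1/276 ≈ -0.0036232)
97*((-39 + 9) - 29) + v = 97*((-39 + 9) - 29) - 1/276 = 97*(-30 - 29) - 1/276 = 97*(-59) - 1/276 = -5723 - 1/276 = -1579549/276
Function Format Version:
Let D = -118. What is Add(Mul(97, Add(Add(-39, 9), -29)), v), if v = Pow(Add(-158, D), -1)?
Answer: Rational(-1579549, 276) ≈ -5723.0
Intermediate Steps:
v = Rational(-1, 276) (v = Pow(Add(-158, -118), -1) = Pow(-276, -1) = Rational(-1, 276) ≈ -0.0036232)
Add(Mul(97, Add(Add(-39, 9), -29)), v) = Add(Mul(97, Add(Add(-39, 9), -29)), Rational(-1, 276)) = Add(Mul(97, Add(-30, -29)), Rational(-1, 276)) = Add(Mul(97, -59), Rational(-1, 276)) = Add(-5723, Rational(-1, 276)) = Rational(-1579549, 276)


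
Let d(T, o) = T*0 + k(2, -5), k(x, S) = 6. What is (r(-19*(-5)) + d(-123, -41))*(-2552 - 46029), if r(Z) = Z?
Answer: -4906681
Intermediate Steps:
d(T, o) = 6 (d(T, o) = T*0 + 6 = 0 + 6 = 6)
(r(-19*(-5)) + d(-123, -41))*(-2552 - 46029) = (-19*(-5) + 6)*(-2552 - 46029) = (95 + 6)*(-48581) = 101*(-48581) = -4906681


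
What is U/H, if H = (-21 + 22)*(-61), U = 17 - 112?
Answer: 95/61 ≈ 1.5574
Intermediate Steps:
U = -95
H = -61 (H = 1*(-61) = -61)
U/H = -95/(-61) = -1/61*(-95) = 95/61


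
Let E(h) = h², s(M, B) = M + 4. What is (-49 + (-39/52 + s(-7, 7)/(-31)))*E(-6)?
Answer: -55413/31 ≈ -1787.5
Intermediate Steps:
s(M, B) = 4 + M
(-49 + (-39/52 + s(-7, 7)/(-31)))*E(-6) = (-49 + (-39/52 + (4 - 7)/(-31)))*(-6)² = (-49 + (-39*1/52 - 3*(-1/31)))*36 = (-49 + (-¾ + 3/31))*36 = (-49 - 81/124)*36 = -6157/124*36 = -55413/31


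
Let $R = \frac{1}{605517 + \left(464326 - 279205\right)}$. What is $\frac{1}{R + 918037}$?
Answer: $\frac{790638}{725834937607} \approx 1.0893 \cdot 10^{-6}$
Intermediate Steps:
$R = \frac{1}{790638}$ ($R = \frac{1}{605517 + \left(464326 - 279205\right)} = \frac{1}{605517 + 185121} = \frac{1}{790638} \approx 1.2648 \cdot 10^{-6}$)
$\frac{1}{R + 918037} = \frac{1}{\frac{1}{790638} + 918037} = \frac{1}{\frac{725834937607}{790638}} = \frac{790638}{725834937607}$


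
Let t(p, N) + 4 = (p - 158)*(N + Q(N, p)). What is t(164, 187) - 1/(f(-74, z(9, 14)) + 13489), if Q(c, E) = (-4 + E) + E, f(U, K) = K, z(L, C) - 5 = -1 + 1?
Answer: 41318627/13494 ≈ 3062.0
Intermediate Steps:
z(L, C) = 5 (z(L, C) = 5 + (-1 + 1) = 5 + 0 = 5)
Q(c, E) = -4 + 2*E
t(p, N) = -4 + (-158 + p)*(-4 + N + 2*p) (t(p, N) = -4 + (p - 158)*(N + (-4 + 2*p)) = -4 + (-158 + p)*(-4 + N + 2*p))
t(164, 187) - 1/(f(-74, z(9, 14)) + 13489) = (628 - 320*164 - 158*187 + 2*164² + 187*164) - 1/(5 + 13489) = (628 - 52480 - 29546 + 2*26896 + 30668) - 1/13494 = (628 - 52480 - 29546 + 53792 + 30668) - 1*1/13494 = 3062 - 1/13494 = 41318627/13494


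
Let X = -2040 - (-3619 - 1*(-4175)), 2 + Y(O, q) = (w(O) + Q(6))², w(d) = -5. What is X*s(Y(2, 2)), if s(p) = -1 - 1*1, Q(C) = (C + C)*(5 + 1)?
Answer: 5192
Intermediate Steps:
Q(C) = 12*C (Q(C) = (2*C)*6 = 12*C)
Y(O, q) = 4487 (Y(O, q) = -2 + (-5 + 12*6)² = -2 + (-5 + 72)² = -2 + 67² = -2 + 4489 = 4487)
X = -2596 (X = -2040 - (-3619 + 4175) = -2040 - 1*556 = -2040 - 556 = -2596)
s(p) = -2 (s(p) = -1 - 1 = -2)
X*s(Y(2, 2)) = -2596*(-2) = 5192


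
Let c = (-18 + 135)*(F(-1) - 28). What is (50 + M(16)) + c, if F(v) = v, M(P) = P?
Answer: -3327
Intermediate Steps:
c = -3393 (c = (-18 + 135)*(-1 - 28) = 117*(-29) = -3393)
(50 + M(16)) + c = (50 + 16) - 3393 = 66 - 3393 = -3327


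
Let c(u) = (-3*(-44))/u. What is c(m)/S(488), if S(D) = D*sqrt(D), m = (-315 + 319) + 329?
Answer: 11*sqrt(122)/3304248 ≈ 3.6771e-5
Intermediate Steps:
m = 333 (m = 4 + 329 = 333)
S(D) = D**(3/2)
c(u) = 132/u
c(m)/S(488) = (132/333)/(488**(3/2)) = (132*(1/333))/((976*sqrt(122))) = 44*(sqrt(122)/119072)/111 = 11*sqrt(122)/3304248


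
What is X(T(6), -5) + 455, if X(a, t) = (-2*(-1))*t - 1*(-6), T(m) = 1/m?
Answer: 451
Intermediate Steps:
X(a, t) = 6 + 2*t (X(a, t) = 2*t + 6 = 6 + 2*t)
X(T(6), -5) + 455 = (6 + 2*(-5)) + 455 = (6 - 10) + 455 = -4 + 455 = 451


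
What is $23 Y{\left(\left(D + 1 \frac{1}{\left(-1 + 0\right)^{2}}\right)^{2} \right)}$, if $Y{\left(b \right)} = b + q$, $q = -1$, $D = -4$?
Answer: $184$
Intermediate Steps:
$Y{\left(b \right)} = -1 + b$ ($Y{\left(b \right)} = b - 1 = -1 + b$)
$23 Y{\left(\left(D + 1 \frac{1}{\left(-1 + 0\right)^{2}}\right)^{2} \right)} = 23 \left(-1 + \left(-4 + 1 \frac{1}{\left(-1 + 0\right)^{2}}\right)^{2}\right) = 23 \left(-1 + \left(-4 + 1 \frac{1}{\left(-1\right)^{2}}\right)^{2}\right) = 23 \left(-1 + \left(-4 + 1 \cdot 1^{-1}\right)^{2}\right) = 23 \left(-1 + \left(-4 + 1 \cdot 1\right)^{2}\right) = 23 \left(-1 + \left(-4 + 1\right)^{2}\right) = 23 \left(-1 + \left(-3\right)^{2}\right) = 23 \left(-1 + 9\right) = 23 \cdot 8 = 184$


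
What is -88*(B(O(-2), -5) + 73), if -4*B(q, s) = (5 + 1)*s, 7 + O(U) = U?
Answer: -7084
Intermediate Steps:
O(U) = -7 + U
B(q, s) = -3*s/2 (B(q, s) = -(5 + 1)*s/4 = -3*s/2)
-88*(B(O(-2), -5) + 73) = -88*(-3/2*(-5) + 73) = -88*(15/2 + 73) = -88*161/2 = -7084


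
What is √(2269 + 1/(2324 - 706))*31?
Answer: 31*√5940071174/1618 ≈ 1476.7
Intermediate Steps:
√(2269 + 1/(2324 - 706))*31 = √(2269 + 1/1618)*31 = √(3671243/1618)*31 = (√5940071174/1618)*31 = 31*√5940071174/1618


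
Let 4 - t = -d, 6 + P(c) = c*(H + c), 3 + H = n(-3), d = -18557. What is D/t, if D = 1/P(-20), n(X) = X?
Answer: -1/9536242 ≈ -1.0486e-7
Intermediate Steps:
H = -6 (H = -3 - 3 = -6)
P(c) = -6 + c*(-6 + c)
D = 1/514 (D = 1/(-6 + (-20)² - 6*(-20)) = 1/(-6 + 400 + 120) = 1/514 ≈ 0.0019455)
t = -18553 (t = 4 - (-1)*(-18557) = 4 - 1*18557 = 4 - 18557 = -18553)
D/t = (1/514)/(-18553) = (1/514)*(-1/18553) = -1/9536242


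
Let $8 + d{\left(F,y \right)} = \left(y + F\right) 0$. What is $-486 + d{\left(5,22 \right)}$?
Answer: $-494$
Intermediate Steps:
$d{\left(F,y \right)} = -8$ ($d{\left(F,y \right)} = -8 + \left(y + F\right) 0 = -8 + \left(F + y\right) 0 = -8 + 0 = -8$)
$-486 + d{\left(5,22 \right)} = -486 - 8 = -494$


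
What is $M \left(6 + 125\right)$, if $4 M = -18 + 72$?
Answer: $\frac{3537}{2} \approx 1768.5$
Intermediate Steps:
$M = \frac{27}{2}$ ($M = \frac{-18 + 72}{4} = \frac{1}{4} \cdot 54 = \frac{27}{2} \approx 13.5$)
$M \left(6 + 125\right) = \frac{27 \left(6 + 125\right)}{2} = \frac{27}{2} \cdot 131 = \frac{3537}{2}$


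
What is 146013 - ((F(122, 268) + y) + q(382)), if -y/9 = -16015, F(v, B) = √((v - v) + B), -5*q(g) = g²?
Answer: 155314/5 - 2*√67 ≈ 31046.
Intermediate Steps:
q(g) = -g²/5
F(v, B) = √B (F(v, B) = √(0 + B) = √B)
y = 144135 (y = -9*(-16015) = 144135)
146013 - ((F(122, 268) + y) + q(382)) = 146013 - ((√268 + 144135) - ⅕*382²) = 146013 - ((2*√67 + 144135) - ⅕*145924) = 146013 - ((144135 + 2*√67) - 145924/5) = 146013 - (574751/5 + 2*√67) = 146013 + (-574751/5 - 2*√67) = 155314/5 - 2*√67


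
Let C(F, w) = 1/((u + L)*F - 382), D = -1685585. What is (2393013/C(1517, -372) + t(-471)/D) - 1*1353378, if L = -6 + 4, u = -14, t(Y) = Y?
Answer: -99447316794889329/1685585 ≈ -5.8999e+10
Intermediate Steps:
L = -2
C(F, w) = 1/(-382 - 16*F) (C(F, w) = 1/((-14 - 2)*F - 382) = 1/(-16*F - 382) = 1/(-382 - 16*F))
(2393013/C(1517, -372) + t(-471)/D) - 1*1353378 = (2393013/((1/(2*(-191 - 8*1517)))) - 471/(-1685585)) - 1*1353378 = (2393013/((1/(2*(-191 - 12136)))) - 471*(-1/1685585)) - 1353378 = (2393013/(((½)/(-12327))) + 471/1685585) - 1353378 = (2393013/(((½)*(-1/12327))) + 471/1685585) - 1353378 = (2393013/(-1/24654) + 471/1685585) - 1353378 = (2393013*(-24654) + 471/1685585) - 1353378 = (-58997342502 + 471/1685585) - 1353378 = -99445035561233199/1685585 - 1353378 = -99447316794889329/1685585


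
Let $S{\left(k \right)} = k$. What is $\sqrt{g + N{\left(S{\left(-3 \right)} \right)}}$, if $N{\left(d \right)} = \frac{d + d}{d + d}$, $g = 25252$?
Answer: $\sqrt{25253} \approx 158.91$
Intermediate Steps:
$N{\left(d \right)} = 1$ ($N{\left(d \right)} = \frac{2 d}{2 d} = 2 d \frac{1}{2 d} = 1$)
$\sqrt{g + N{\left(S{\left(-3 \right)} \right)}} = \sqrt{25252 + 1} = \sqrt{25253}$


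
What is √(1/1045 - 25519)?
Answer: I*√27867384930/1045 ≈ 159.75*I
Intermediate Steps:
√(1/1045 - 25519) = √(-26667354/1045) = I*√27867384930/1045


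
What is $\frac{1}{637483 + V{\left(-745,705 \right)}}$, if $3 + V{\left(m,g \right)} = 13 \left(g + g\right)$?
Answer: $\frac{1}{655810} \approx 1.5248 \cdot 10^{-6}$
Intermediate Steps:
$V{\left(m,g \right)} = -3 + 26 g$ ($V{\left(m,g \right)} = -3 + 13 \left(g + g\right) = -3 + 13 \cdot 2 g = -3 + 26 g$)
$\frac{1}{637483 + V{\left(-745,705 \right)}} = \frac{1}{637483 + \left(-3 + 26 \cdot 705\right)} = \frac{1}{637483 + \left(-3 + 18330\right)} = \frac{1}{637483 + 18327} = \frac{1}{655810}$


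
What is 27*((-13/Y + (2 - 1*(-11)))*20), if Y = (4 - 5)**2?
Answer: 0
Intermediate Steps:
Y = 1 (Y = (-1)**2 = 1)
27*((-13/Y + (2 - 1*(-11)))*20) = 27*((-13/1 + (2 - 1*(-11)))*20) = 27*((-13*1 + (2 + 11))*20) = 27*((-13 + 13)*20) = 27*(0*20) = 27*0 = 0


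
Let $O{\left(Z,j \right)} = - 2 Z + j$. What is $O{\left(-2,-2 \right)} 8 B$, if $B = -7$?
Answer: $-112$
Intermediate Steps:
$O{\left(Z,j \right)} = j - 2 Z$
$O{\left(-2,-2 \right)} 8 B = \left(-2 - -4\right) 8 \left(-7\right) = \left(-2 + 4\right) 8 \left(-7\right) = 2 \cdot 8 \left(-7\right) = 16 \left(-7\right) = -112$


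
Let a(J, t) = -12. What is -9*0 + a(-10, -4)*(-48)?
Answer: 576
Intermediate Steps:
-9*0 + a(-10, -4)*(-48) = -9*0 - 12*(-48) = 0 + 576 = 576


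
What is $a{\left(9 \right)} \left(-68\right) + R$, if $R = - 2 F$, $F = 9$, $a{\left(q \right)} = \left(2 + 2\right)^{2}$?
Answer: $-1106$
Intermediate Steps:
$a{\left(q \right)} = 16$ ($a{\left(q \right)} = 4^{2} = 16$)
$R = -18$ ($R = \left(-2\right) 9 = -18$)
$a{\left(9 \right)} \left(-68\right) + R = 16 \left(-68\right) - 18 = -1088 - 18 = -1106$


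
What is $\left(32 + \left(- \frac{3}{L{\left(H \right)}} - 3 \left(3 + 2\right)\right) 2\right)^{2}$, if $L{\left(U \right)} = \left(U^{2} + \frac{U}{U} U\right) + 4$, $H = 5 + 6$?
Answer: $\frac{17689}{4624} \approx 3.8255$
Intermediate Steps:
$H = 11$
$L{\left(U \right)} = 4 + U + U^{2}$ ($L{\left(U \right)} = \left(U^{2} + 1 U\right) + 4 = \left(U^{2} + U\right) + 4 = \left(U + U^{2}\right) + 4 = 4 + U + U^{2}$)
$\left(32 + \left(- \frac{3}{L{\left(H \right)}} - 3 \left(3 + 2\right)\right) 2\right)^{2} = \left(32 + \left(- \frac{3}{4 + 11 + 11^{2}} - 3 \left(3 + 2\right)\right) 2\right)^{2} = \left(32 + \left(- \frac{3}{4 + 11 + 121} - 15\right) 2\right)^{2} = \left(32 + \left(- \frac{3}{136} - 15\right) 2\right)^{2} = \left(32 - \frac{2043}{68}\right)^{2} = \left(\frac{133}{68}\right)^{2} = \frac{17689}{4624}$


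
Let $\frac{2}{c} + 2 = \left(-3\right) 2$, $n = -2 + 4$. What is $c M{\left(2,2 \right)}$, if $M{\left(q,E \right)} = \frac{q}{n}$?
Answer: $- \frac{1}{4} \approx -0.25$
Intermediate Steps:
$n = 2$
$M{\left(q,E \right)} = \frac{q}{2}$
$c = - \frac{1}{4}$ ($c = \frac{2}{-2 - 6} = \frac{2}{-8} = 2 \left(- \frac{1}{8}\right) = - \frac{1}{4} \approx -0.25$)
$c M{\left(2,2 \right)} = - \frac{\frac{1}{2} \cdot 2}{4} = \left(- \frac{1}{4}\right) 1 = - \frac{1}{4}$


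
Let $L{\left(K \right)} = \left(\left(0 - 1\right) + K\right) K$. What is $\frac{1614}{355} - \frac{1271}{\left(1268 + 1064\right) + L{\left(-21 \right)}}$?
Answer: $\frac{4058311}{991870} \approx 4.0916$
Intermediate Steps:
$L{\left(K \right)} = K \left(-1 + K\right)$ ($L{\left(K \right)} = \left(-1 + K\right) K = K \left(-1 + K\right)$)
$\frac{1614}{355} - \frac{1271}{\left(1268 + 1064\right) + L{\left(-21 \right)}} = \frac{1614}{355} - \frac{1271}{\left(1268 + 1064\right) - 21 \left(-1 - 21\right)} = 1614 \cdot \frac{1}{355} - \frac{1271}{2332 - -462} = \frac{1614}{355} - \frac{1271}{2332 + 462} = \frac{1614}{355} - \frac{1271}{2794} = \frac{4058311}{991870}$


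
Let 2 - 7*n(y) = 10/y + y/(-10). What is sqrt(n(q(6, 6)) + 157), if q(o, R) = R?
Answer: sqrt(35355)/15 ≈ 12.535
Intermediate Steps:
n(y) = 2/7 - 10/(7*y) + y/70 (n(y) = 2/7 - (10/y + y/(-10))/7 = 2/7 - (10/y + y*(-1/10))/7 = 2/7 - (10/y - y/10)/7 = 2/7 + (-10/(7*y) + y/70) = 2/7 - 10/(7*y) + y/70)
sqrt(n(q(6, 6)) + 157) = sqrt((1/70)*(-100 + 6*(20 + 6))/6 + 157) = sqrt((1/70)*(1/6)*(-100 + 6*26) + 157) = sqrt((1/70)*(1/6)*(-100 + 156) + 157) = sqrt((1/70)*(1/6)*56 + 157) = sqrt(2/15 + 157) = sqrt(2357/15) = sqrt(35355)/15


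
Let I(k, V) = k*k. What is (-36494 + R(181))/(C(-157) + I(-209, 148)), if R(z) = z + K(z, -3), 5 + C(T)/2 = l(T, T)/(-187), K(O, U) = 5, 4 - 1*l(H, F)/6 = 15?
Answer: -617236/742419 ≈ -0.83138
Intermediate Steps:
l(H, F) = -66 (l(H, F) = 24 - 6*15 = 24 - 90 = -66)
C(T) = -158/17 (C(T) = -10 + 2*(-66/(-187)) = -10 + 2*(-66*(-1/187)) = -10 + 2*(6/17) = -10 + 12/17 = -158/17)
R(z) = 5 + z (R(z) = z + 5 = 5 + z)
I(k, V) = k²
(-36494 + R(181))/(C(-157) + I(-209, 148)) = (-36494 + (5 + 181))/(-158/17 + (-209)²) = (-36494 + 186)/(-158/17 + 43681) = -36308/742419/17 = -36308*17/742419 = -617236/742419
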